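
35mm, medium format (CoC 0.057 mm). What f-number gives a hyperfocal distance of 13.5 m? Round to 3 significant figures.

Rearrange H = f²/(N·c) + f for N: N = f² / ((H − f)·c).
N = 35² / ((13500 − 35) × 0.057) = 1225 / 767.5 ≈ 1.60.

f/1.60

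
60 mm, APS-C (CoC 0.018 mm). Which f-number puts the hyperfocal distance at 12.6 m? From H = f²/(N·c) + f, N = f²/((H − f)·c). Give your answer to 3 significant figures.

f/15.9

Rearrange H = f²/(N·c) + f for N: N = f² / ((H − f)·c).
N = 60² / ((12600 − 60) × 0.018) = 3600 / 225.7 ≈ 15.9.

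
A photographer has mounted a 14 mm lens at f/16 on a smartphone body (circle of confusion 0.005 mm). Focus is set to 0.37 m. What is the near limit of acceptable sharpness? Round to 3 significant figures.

Hyperfocal distance H = f²/(N·c) + f = 14²/(16 × 0.005) + 14 = 196/0.08 + 14 ≈ 2464.0 mm ≈ 2.464 m.
Near limit Dn = s·(H − f)/(H + s − 2f) = 370 × (2464.0 − 14) / (2464.0 + 370 − 2 × 14) = 370 × 2450.0 / 2806.0 ≈ 323.06 mm.

323 mm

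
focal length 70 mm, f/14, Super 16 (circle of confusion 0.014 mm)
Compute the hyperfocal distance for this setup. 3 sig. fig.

25.1 m

Hyperfocal distance H = f²/(N·c) + f = 70²/(14 × 0.014) + 70 = 4900/0.196 + 70 ≈ 25070.0 mm ≈ 25.1 m.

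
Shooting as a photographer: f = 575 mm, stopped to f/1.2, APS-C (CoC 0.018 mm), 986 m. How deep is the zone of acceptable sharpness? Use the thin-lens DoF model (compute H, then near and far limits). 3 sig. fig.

127 m

Hyperfocal distance H = f²/(N·c) + f = 575²/(1.2 × 0.018) + 575 = 330625/0.0216 + 575 ≈ 15307288.0 mm ≈ 15307 m.
Near limit Dn = s·(H − f)/(H + s − 2f) = 986000 × (15307288.0 − 575) / (15307288.0 + 986000 − 2 × 575) = 986000 × 15306713.0 / 16292138.0 ≈ 926362 mm.
Far limit Df = s·(H − f)/(H − s) = 986000 × (15307288.0 − 575) / (15307288.0 − 986000) = 986000 × 15306713.0 / 14321288.0 ≈ 1053845 mm.
Depth of field = Df − Dn = 1053845 − 926362 ≈ 127483 mm ≈ 127 m.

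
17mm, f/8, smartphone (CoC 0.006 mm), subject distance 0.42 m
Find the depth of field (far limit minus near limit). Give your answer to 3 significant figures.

56.5 mm

Hyperfocal distance H = f²/(N·c) + f = 17²/(8 × 0.006) + 17 = 289/0.048 + 17 ≈ 6037.8 mm ≈ 6.038 m.
Near limit Dn = s·(H − f)/(H + s − 2f) = 420 × (6037.8 − 17) / (6037.8 + 420 − 2 × 17) = 420 × 6020.8 / 6423.8 ≈ 393.651 mm.
Far limit Df = s·(H − f)/(H − s) = 420 × (6037.8 − 17) / (6037.8 − 420) = 420 × 6020.8 / 5617.8 ≈ 450.129 mm.
Depth of field = Df − Dn = 450.129 − 393.651 ≈ 56.478 mm.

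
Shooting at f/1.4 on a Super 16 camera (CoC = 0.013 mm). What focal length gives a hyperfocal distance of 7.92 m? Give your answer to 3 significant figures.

From H = f²/(N·c) + f, with f ≪ H: f ≈ √(H·N·c) = √(7920 × 1.4 × 0.013) = √144.14 ≈ 12.01 mm.
The +f correction barely moves this — solving exactly, f² + N·c·f − N·c·H = 0 ⇒ f = (−N·c + √((N·c)² + 4·N·c·H))/2 = (−0.0182 + √576.58)/2 ≈ 11.997 mm, so f ≈ 12.0 mm.

12.0 mm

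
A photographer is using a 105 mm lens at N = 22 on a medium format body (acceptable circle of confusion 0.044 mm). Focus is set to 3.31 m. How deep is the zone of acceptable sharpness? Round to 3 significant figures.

Hyperfocal distance H = f²/(N·c) + f = 105²/(22 × 0.044) + 105 = 11025/0.968 + 105 ≈ 11494.5 mm ≈ 11.49 m.
Near limit Dn = s·(H − f)/(H + s − 2f) = 3310 × (11494.5 − 105) / (11494.5 + 3310 − 2 × 105) = 3310 × 11389.5 / 14594.5 ≈ 2583.1 mm.
Far limit Df = s·(H − f)/(H − s) = 3310 × (11494.5 − 105) / (11494.5 − 3310) = 3310 × 11389.5 / 8184.5 ≈ 4606.2 mm.
Depth of field = Df − Dn = 4606.2 − 2583.1 ≈ 2023.1 mm ≈ 2.02 m.

2.02 m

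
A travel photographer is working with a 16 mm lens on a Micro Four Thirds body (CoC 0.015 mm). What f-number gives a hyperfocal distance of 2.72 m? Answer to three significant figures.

Rearrange H = f²/(N·c) + f for N: N = f² / ((H − f)·c).
N = 16² / ((2720 − 16) × 0.015) = 256 / 40.56 ≈ 6.31.

f/6.31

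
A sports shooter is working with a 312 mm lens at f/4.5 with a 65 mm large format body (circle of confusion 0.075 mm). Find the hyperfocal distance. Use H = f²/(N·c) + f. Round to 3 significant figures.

289 m

Hyperfocal distance H = f²/(N·c) + f = 312²/(4.5 × 0.075) + 312 = 97344/0.3375 + 312 ≈ 288738.7 mm ≈ 289 m.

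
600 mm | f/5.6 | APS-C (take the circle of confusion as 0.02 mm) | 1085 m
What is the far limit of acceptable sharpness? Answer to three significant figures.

1640 m

Hyperfocal distance H = f²/(N·c) + f = 600²/(5.6 × 0.02) + 600 = 360000/0.112 + 600 ≈ 3214885.7 mm ≈ 3215 m.
Far limit Df = s·(H − f)/(H − s) = 1085000 × (3214885.7 − 600) / (3214885.7 − 1085000) = 1085000 × 3214285.7 / 2129885.7 ≈ 1637412 mm ≈ 1640 m.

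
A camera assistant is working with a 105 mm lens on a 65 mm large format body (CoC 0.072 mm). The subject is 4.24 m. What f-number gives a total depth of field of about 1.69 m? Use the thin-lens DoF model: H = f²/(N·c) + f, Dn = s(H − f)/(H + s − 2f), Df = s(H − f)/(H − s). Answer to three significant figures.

f/7.11

Write h = H − f = f²/(N·c). The thin-lens limits are Dn = s·h/(h + (s−f)) and Df = s·h/(h − (s−f)), so DoF = Df − Dn = 2·s·(s−f)·h / (h² − (s−f)²).
That is a quadratic in h: DoF·h² − 2·s·(s−f)·h − DoF·(s−f)² = 0 ⇒ h = (s−f)·(s + √(s² + DoF²)) / DoF = 4135 × (4240 + √(4240² + 1690²)) / 1690 = 4135 × (4240 + 4564.39) / 1690 ≈ 21542 mm.
Then N = f²/(c·h) = 105² / (0.072 × 21542) = 11025 / 1551.0 ≈ 7.11.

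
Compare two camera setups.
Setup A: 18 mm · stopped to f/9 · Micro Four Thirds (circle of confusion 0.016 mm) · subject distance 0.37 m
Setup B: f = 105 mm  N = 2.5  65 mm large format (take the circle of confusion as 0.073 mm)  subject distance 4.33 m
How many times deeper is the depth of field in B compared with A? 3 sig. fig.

5.13

Setup A: H = 18²/(9×0.016) + 18 ≈ 2268.0 mm; DoF = Df − Dn = 438.62 − 319.95 ≈ 118.67 mm.
Setup B: H = 105²/(2.5×0.073) + 105 ≈ 60516.0 mm; DoF = Df − Dn = 4655.60 − 4046.96 ≈ 608.64 mm.
Ratio = 608.64 / 118.67 ≈ 5.13.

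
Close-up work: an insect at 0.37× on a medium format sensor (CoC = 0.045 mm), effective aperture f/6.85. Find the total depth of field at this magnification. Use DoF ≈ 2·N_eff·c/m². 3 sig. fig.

4.50 mm

At magnification m, DoF ≈ 2·N_eff·c/m² = 2 × 6.85 × 0.045 / 0.37² = 0.6165 / 0.1369 ≈ 4.5 mm.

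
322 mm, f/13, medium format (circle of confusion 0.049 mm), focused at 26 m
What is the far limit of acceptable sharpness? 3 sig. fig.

Hyperfocal distance H = f²/(N·c) + f = 322²/(13 × 0.049) + 322 = 103684/0.637 + 322 ≈ 163091.2 mm ≈ 163.1 m.
Far limit Df = s·(H − f)/(H − s) = 26000 × (163091.2 − 322) / (163091.2 − 26000) = 26000 × 162769.2 / 137091.2 ≈ 30870 mm ≈ 30.9 m.

30.9 m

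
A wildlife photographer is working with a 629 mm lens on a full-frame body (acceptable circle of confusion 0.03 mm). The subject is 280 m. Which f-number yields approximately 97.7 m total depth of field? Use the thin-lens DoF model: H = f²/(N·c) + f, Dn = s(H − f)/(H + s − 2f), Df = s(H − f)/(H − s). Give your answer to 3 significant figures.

Write h = H − f = f²/(N·c). The thin-lens limits are Dn = s·h/(h + (s−f)) and Df = s·h/(h − (s−f)), so DoF = Df − Dn = 2·s·(s−f)·h / (h² − (s−f)²).
That is a quadratic in h: DoF·h² − 2·s·(s−f)·h − DoF·(s−f)² = 0 ⇒ h = (s−f)·(s + √(s² + DoF²)) / DoF = 279371 × (280000 + √(280000² + 97700²)) / 97700 = 279371 × (280000 + 296556) / 97700 ≈ 1648648 mm.
Then N = f²/(c·h) = 629² / (0.03 × 1648648) = 395641 / 49459 ≈ 8.

f/8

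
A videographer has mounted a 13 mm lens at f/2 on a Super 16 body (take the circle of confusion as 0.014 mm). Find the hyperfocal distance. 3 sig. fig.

6.05 m

Hyperfocal distance H = f²/(N·c) + f = 13²/(2 × 0.014) + 13 = 169/0.028 + 13 ≈ 6048.7 mm ≈ 6.05 m.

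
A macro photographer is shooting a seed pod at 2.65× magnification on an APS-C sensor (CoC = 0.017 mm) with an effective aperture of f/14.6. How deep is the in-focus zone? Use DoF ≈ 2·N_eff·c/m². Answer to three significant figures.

0.0707 mm

At magnification m, DoF ≈ 2·N_eff·c/m² = 2 × 14.6 × 0.017 / 2.65² = 0.4964 / 7.022 ≈ 0.0707 mm.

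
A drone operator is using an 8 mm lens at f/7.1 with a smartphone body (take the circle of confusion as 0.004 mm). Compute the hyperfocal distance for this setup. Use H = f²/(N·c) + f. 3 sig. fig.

Hyperfocal distance H = f²/(N·c) + f = 8²/(7.1 × 0.004) + 8 = 64/0.0284 + 8 ≈ 2261.5 mm ≈ 2.26 m.

2.26 m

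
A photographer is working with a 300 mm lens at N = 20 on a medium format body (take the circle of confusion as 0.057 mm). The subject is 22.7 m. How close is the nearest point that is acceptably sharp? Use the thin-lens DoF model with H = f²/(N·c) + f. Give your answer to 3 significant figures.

Hyperfocal distance H = f²/(N·c) + f = 300²/(20 × 0.057) + 300 = 90000/1.14 + 300 ≈ 79247.4 mm ≈ 79.25 m.
Near limit Dn = s·(H − f)/(H + s − 2f) = 22700 × (79247.4 − 300) / (79247.4 + 22700 − 2 × 300) = 22700 × 78947.4 / 101347.4 ≈ 17683 mm ≈ 17.7 m.

17.7 m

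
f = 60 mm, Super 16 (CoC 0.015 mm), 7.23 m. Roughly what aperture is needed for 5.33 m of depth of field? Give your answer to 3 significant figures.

Write h = H − f = f²/(N·c). The thin-lens limits are Dn = s·h/(h + (s−f)) and Df = s·h/(h − (s−f)), so DoF = Df − Dn = 2·s·(s−f)·h / (h² − (s−f)²).
That is a quadratic in h: DoF·h² − 2·s·(s−f)·h − DoF·(s−f)² = 0 ⇒ h = (s−f)·(s + √(s² + DoF²)) / DoF = 7170 × (7230 + √(7230² + 5330²)) / 5330 = 7170 × (7230 + 8982.30) / 5330 ≈ 21809 mm.
Then N = f²/(c·h) = 60² / (0.015 × 21809) = 3600 / 327.14 ≈ 11.

f/11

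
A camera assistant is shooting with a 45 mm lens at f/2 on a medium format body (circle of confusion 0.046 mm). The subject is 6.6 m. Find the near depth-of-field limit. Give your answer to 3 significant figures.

5.09 m

Hyperfocal distance H = f²/(N·c) + f = 45²/(2 × 0.046) + 45 = 2025/0.092 + 45 ≈ 22055.9 mm ≈ 22.06 m.
Near limit Dn = s·(H − f)/(H + s − 2f) = 6600 × (22055.9 − 45) / (22055.9 + 6600 − 2 × 45) = 6600 × 22010.9 / 28565.9 ≈ 5085.5 mm ≈ 5.09 m.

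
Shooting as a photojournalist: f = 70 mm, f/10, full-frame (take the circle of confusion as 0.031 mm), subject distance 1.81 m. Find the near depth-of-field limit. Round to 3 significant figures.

1.63 m

Hyperfocal distance H = f²/(N·c) + f = 70²/(10 × 0.031) + 70 = 4900/0.31 + 70 ≈ 15876.5 mm ≈ 15.88 m.
Near limit Dn = s·(H − f)/(H + s − 2f) = 1810 × (15876.5 − 70) / (15876.5 + 1810 − 2 × 70) = 1810 × 15806.5 / 17546.5 ≈ 1630.5 mm ≈ 1.63 m.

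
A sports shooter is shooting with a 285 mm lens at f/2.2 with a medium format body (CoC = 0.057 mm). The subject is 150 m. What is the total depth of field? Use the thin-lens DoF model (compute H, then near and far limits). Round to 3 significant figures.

73.3 m

Hyperfocal distance H = f²/(N·c) + f = 285²/(2.2 × 0.057) + 285 = 81225/0.1254 + 285 ≈ 648012.3 mm ≈ 648.0 m.
Near limit Dn = s·(H − f)/(H + s − 2f) = 150000 × (648012.3 − 285) / (648012.3 + 150000 − 2 × 285) = 150000 × 647727.3 / 797442.3 ≈ 121838 mm.
Far limit Df = s·(H − f)/(H − s) = 150000 × (648012.3 − 285) / (648012.3 − 150000) = 150000 × 647727.3 / 498012.3 ≈ 195094 mm.
Depth of field = Df − Dn = 195094 − 121838 ≈ 73256 mm ≈ 73.3 m.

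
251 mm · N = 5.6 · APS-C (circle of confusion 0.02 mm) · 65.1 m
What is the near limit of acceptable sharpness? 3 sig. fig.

Hyperfocal distance H = f²/(N·c) + f = 251²/(5.6 × 0.02) + 251 = 63001/0.112 + 251 ≈ 562759.9 mm ≈ 562.8 m.
Near limit Dn = s·(H − f)/(H + s − 2f) = 65100 × (562759.9 − 251) / (562759.9 + 65100 − 2 × 251) = 65100 × 562508.9 / 627357.9 ≈ 58371 mm ≈ 58.4 m.

58.4 m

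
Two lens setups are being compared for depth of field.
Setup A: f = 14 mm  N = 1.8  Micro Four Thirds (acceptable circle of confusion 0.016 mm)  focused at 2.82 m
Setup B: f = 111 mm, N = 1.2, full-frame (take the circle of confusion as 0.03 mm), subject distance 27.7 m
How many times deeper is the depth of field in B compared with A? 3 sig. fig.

Setup A: H = 14²/(1.8×0.016) + 14 ≈ 6819.6 mm; DoF = Df − Dn = 4798.4 − 1996.7 ≈ 2801.7 mm.
Setup B: H = 111²/(1.2×0.03) + 111 ≈ 342361.0 mm; DoF = Df − Dn = 30128.7 − 25633.7 ≈ 4495.0 mm.
Ratio = 4495.0 / 2801.7 ≈ 1.60.

1.60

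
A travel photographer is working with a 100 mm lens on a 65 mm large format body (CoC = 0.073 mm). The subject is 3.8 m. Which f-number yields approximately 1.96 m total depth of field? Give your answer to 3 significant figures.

f/8.99

Write h = H − f = f²/(N·c). The thin-lens limits are Dn = s·h/(h + (s−f)) and Df = s·h/(h − (s−f)), so DoF = Df − Dn = 2·s·(s−f)·h / (h² − (s−f)²).
That is a quadratic in h: DoF·h² − 2·s·(s−f)·h − DoF·(s−f)² = 0 ⇒ h = (s−f)·(s + √(s² + DoF²)) / DoF = 3700 × (3800 + √(3800² + 1960²)) / 1960 = 3700 × (3800 + 4275.70) / 1960 ≈ 15245 mm.
Then N = f²/(c·h) = 100² / (0.073 × 15245) = 10000 / 1112.9 ≈ 8.99.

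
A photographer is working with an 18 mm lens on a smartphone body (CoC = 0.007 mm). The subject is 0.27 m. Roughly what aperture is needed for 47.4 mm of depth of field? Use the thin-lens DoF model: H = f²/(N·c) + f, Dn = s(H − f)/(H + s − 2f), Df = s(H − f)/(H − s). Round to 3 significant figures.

f/16

Write h = H − f = f²/(N·c). The thin-lens limits are Dn = s·h/(h + (s−f)) and Df = s·h/(h − (s−f)), so DoF = Df − Dn = 2·s·(s−f)·h / (h² − (s−f)²).
That is a quadratic in h: DoF·h² − 2·s·(s−f)·h − DoF·(s−f)² = 0 ⇒ h = (s−f)·(s + √(s² + DoF²)) / DoF = 252 × (270 + √(270² + 47.4²)) / 47.4 = 252 × (270 + 274.129) / 47.4 ≈ 2892.8 mm.
Then N = f²/(c·h) = 18² / (0.007 × 2892.8) = 324 / 20.250 ≈ 16.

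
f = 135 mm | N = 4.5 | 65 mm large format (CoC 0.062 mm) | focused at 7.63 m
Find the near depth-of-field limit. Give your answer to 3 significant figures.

6.84 m

Hyperfocal distance H = f²/(N·c) + f = 135²/(4.5 × 0.062) + 135 = 18225/0.279 + 135 ≈ 65457.6 mm ≈ 65.46 m.
Near limit Dn = s·(H − f)/(H + s − 2f) = 7630 × (65457.6 − 135) / (65457.6 + 7630 − 2 × 135) = 7630 × 65322.6 / 72817.6 ≈ 6844.7 mm ≈ 6.84 m.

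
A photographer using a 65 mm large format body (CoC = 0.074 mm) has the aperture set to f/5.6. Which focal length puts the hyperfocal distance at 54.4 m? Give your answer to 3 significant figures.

From H = f²/(N·c) + f, with f ≪ H: f ≈ √(H·N·c) = √(54400 × 5.6 × 0.074) = √22543 ≈ 150.1 mm.
The +f correction barely moves this — solving exactly, f² + N·c·f − N·c·H = 0 ⇒ f = (−N·c + √((N·c)² + 4·N·c·H))/2 = (−0.4144 + √90174)/2 ≈ 149.94 mm, so f ≈ 150 mm.

150 mm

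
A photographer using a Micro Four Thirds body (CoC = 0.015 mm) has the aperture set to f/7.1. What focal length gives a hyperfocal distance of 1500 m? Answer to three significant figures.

From H = f²/(N·c) + f, with f ≪ H: f ≈ √(H·N·c) = √(1500000 × 7.1 × 0.015) = √159750 ≈ 399.7 mm.
The +f correction barely moves this — solving exactly, f² + N·c·f − N·c·H = 0 ⇒ f = (−N·c + √((N·c)² + 4·N·c·H))/2 = (−0.1065 + √639000)/2 ≈ 399.63 mm, so f ≈ 400 mm.

400 mm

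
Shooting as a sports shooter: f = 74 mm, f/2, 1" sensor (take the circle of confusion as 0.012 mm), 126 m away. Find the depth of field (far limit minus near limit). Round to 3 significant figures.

200 m

Hyperfocal distance H = f²/(N·c) + f = 74²/(2 × 0.012) + 74 = 5476/0.024 + 74 ≈ 228240.7 mm ≈ 228.2 m.
Near limit Dn = s·(H − f)/(H + s − 2f) = 126000 × (228240.7 − 74) / (228240.7 + 126000 − 2 × 74) = 126000 × 228166.7 / 354092.7 ≈ 81191 mm.
Far limit Df = s·(H − f)/(H − s) = 126000 × (228240.7 − 74) / (228240.7 − 126000) = 126000 × 228166.7 / 102240.7 ≈ 281189 mm.
Depth of field = Df − Dn = 281189 − 81191 ≈ 199998 mm ≈ 200 m.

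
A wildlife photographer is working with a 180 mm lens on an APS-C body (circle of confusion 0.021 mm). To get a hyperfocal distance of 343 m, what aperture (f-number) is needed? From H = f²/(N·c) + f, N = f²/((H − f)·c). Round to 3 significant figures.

f/4.50

Rearrange H = f²/(N·c) + f for N: N = f² / ((H − f)·c).
N = 180² / ((343000 − 180) × 0.021) = 32400 / 7199 ≈ 4.50.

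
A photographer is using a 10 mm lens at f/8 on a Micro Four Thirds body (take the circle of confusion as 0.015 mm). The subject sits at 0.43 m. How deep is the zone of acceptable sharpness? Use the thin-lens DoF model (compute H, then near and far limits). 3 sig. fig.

Hyperfocal distance H = f²/(N·c) + f = 10²/(8 × 0.015) + 10 = 100/0.12 + 10 ≈ 843.3 mm ≈ 0.843 m.
Near limit Dn = s·(H − f)/(H + s − 2f) = 430 × (843.3 − 10) / (843.3 + 430 − 2 × 10) = 430 × 833.3 / 1253.3 ≈ 285.90 mm.
Far limit Df = s·(H − f)/(H − s) = 430 × (843.3 − 10) / (843.3 − 430) = 430 × 833.3 / 413.3 ≈ 866.94 mm.
Depth of field = Df − Dn = 866.94 − 285.90 ≈ 581.04 mm ≈ 0.581 m.

0.581 m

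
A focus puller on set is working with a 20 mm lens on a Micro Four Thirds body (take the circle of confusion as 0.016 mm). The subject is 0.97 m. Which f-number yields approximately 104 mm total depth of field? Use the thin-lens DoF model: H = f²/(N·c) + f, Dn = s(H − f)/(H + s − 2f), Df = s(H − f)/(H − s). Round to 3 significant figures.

f/1.41

Write h = H − f = f²/(N·c). The thin-lens limits are Dn = s·h/(h + (s−f)) and Df = s·h/(h − (s−f)), so DoF = Df − Dn = 2·s·(s−f)·h / (h² − (s−f)²).
That is a quadratic in h: DoF·h² − 2·s·(s−f)·h − DoF·(s−f)² = 0 ⇒ h = (s−f)·(s + √(s² + DoF²)) / DoF = 950 × (970 + √(970² + 104²)) / 104 = 950 × (970 + 975.559) / 104 ≈ 17772 mm.
Then N = f²/(c·h) = 20² / (0.016 × 17772) = 400 / 284.35 ≈ 1.41.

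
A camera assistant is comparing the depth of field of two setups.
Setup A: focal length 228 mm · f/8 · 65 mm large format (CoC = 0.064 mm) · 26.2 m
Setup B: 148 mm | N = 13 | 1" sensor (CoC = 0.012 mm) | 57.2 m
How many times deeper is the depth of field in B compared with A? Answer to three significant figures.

3.88

Setup A: H = 228²/(8×0.064) + 228 ≈ 101759.2 mm; DoF = Df − Dn = 35206 − 20863 ≈ 14343 mm.
Setup B: H = 148²/(13×0.012) + 148 ≈ 140558.3 mm; DoF = Df − Dn = 96349 − 40673 ≈ 55676 mm.
Ratio = 55676 / 14343 ≈ 3.88.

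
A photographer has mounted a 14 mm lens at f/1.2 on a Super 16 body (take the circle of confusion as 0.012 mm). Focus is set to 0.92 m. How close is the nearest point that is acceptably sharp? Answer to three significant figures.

0.863 m

Hyperfocal distance H = f²/(N·c) + f = 14²/(1.2 × 0.012) + 14 = 196/0.0144 + 14 ≈ 13625.1 mm ≈ 13.63 m.
Near limit Dn = s·(H − f)/(H + s − 2f) = 920 × (13625.1 − 14) / (13625.1 + 920 − 2 × 14) = 920 × 13611.1 / 14517.1 ≈ 862.58 mm ≈ 0.863 m.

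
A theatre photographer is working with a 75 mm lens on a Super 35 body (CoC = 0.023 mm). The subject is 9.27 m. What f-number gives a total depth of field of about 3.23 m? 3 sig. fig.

Write h = H − f = f²/(N·c). The thin-lens limits are Dn = s·h/(h + (s−f)) and Df = s·h/(h − (s−f)), so DoF = Df − Dn = 2·s·(s−f)·h / (h² − (s−f)²).
That is a quadratic in h: DoF·h² − 2·s·(s−f)·h − DoF·(s−f)² = 0 ⇒ h = (s−f)·(s + √(s² + DoF²)) / DoF = 9195 × (9270 + √(9270² + 3230²)) / 3230 = 9195 × (9270 + 9816.61) / 3230 ≈ 54335 mm.
Then N = f²/(c·h) = 75² / (0.023 × 54335) = 5625 / 1249.7 ≈ 4.50.

f/4.50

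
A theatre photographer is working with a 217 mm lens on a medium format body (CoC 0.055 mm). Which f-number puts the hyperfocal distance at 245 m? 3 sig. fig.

f/3.50

Rearrange H = f²/(N·c) + f for N: N = f² / ((H − f)·c).
N = 217² / ((245000 − 217) × 0.055) = 47089 / 13463 ≈ 3.50.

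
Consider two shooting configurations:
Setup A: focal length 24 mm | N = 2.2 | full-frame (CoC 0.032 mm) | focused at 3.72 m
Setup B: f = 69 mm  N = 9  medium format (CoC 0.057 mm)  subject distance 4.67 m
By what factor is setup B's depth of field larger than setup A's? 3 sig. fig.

1.45

Setup A: H = 24²/(2.2×0.032) + 24 ≈ 8205.8 mm; DoF = Df − Dn = 6785.0 − 2562.5 ≈ 4222.5 mm.
Setup B: H = 69²/(9×0.057) + 69 ≈ 9349.7 mm; DoF = Df − Dn = 9261.5 − 3122.2 ≈ 6139.3 mm.
Ratio = 6139.3 / 4222.5 ≈ 1.45.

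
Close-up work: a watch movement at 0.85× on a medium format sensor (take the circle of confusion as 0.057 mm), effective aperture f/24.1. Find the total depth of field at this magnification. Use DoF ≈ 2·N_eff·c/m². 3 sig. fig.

3.80 mm

At magnification m, DoF ≈ 2·N_eff·c/m² = 2 × 24.1 × 0.057 / 0.85² = 2.747 / 0.7225 ≈ 3.8 mm.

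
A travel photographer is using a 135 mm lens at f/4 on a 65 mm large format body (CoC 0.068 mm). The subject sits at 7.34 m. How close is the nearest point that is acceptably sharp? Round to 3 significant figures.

Hyperfocal distance H = f²/(N·c) + f = 135²/(4 × 0.068) + 135 = 18225/0.272 + 135 ≈ 67138.7 mm ≈ 67.14 m.
Near limit Dn = s·(H − f)/(H + s − 2f) = 7340 × (67138.7 − 135) / (67138.7 + 7340 − 2 × 135) = 7340 × 67003.7 / 74208.7 ≈ 6627.4 mm ≈ 6.63 m.

6.63 m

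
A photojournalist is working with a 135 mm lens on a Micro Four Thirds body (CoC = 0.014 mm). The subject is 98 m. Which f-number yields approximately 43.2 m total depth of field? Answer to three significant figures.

f/2.80

Write h = H − f = f²/(N·c). The thin-lens limits are Dn = s·h/(h + (s−f)) and Df = s·h/(h − (s−f)), so DoF = Df − Dn = 2·s·(s−f)·h / (h² − (s−f)²).
That is a quadratic in h: DoF·h² − 2·s·(s−f)·h − DoF·(s−f)² = 0 ⇒ h = (s−f)·(s + √(s² + DoF²)) / DoF = 97865 × (98000 + √(98000² + 43200²)) / 43200 = 97865 × (98000 + 107099) / 43200 ≈ 464630 mm.
Then N = f²/(c·h) = 135² / (0.014 × 464630) = 18225 / 6504.8 ≈ 2.80.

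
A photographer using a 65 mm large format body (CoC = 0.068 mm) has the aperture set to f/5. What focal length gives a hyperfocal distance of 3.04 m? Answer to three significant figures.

32.0 mm

From H = f²/(N·c) + f, with f ≪ H: f ≈ √(H·N·c) = √(3040 × 5 × 0.068) = √1033.6 ≈ 32.15 mm.
Exact: f² + N·c·f − N·c·H = 0 ⇒ f = (−N·c + √((N·c)² + 4·N·c·H))/2 = (−0.34 + √4134.5)/2 ≈ 31.980 mm ≈ 32.0 mm.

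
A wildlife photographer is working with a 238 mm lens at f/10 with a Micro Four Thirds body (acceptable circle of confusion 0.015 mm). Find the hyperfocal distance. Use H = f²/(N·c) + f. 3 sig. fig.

378 m

Hyperfocal distance H = f²/(N·c) + f = 238²/(10 × 0.015) + 238 = 56644/0.15 + 238 ≈ 377864.7 mm ≈ 378 m.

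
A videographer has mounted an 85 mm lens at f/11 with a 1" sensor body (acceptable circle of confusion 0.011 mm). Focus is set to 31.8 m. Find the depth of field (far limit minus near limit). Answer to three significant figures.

Hyperfocal distance H = f²/(N·c) + f = 85²/(11 × 0.011) + 85 = 7225/0.121 + 85 ≈ 59795.7 mm ≈ 59.80 m.
Near limit Dn = s·(H − f)/(H + s − 2f) = 31800 × (59795.7 − 85) / (59795.7 + 31800 − 2 × 85) = 31800 × 59710.7 / 91425.7 ≈ 20769 mm.
Far limit Df = s·(H − f)/(H − s) = 31800 × (59795.7 − 85) / (59795.7 − 31800) = 31800 × 59710.7 / 27995.7 ≈ 67825 mm.
Depth of field = Df − Dn = 67825 − 20769 ≈ 47056 mm ≈ 47.1 m.

47.1 m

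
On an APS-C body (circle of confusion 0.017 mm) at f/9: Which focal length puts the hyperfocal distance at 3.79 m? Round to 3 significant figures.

24.0 mm

From H = f²/(N·c) + f, with f ≪ H: f ≈ √(H·N·c) = √(3790 × 9 × 0.017) = √579.87 ≈ 24.08 mm.
Exact: f² + N·c·f − N·c·H = 0 ⇒ f = (−N·c + √((N·c)² + 4·N·c·H))/2 = (−0.153 + √2319.5)/2 ≈ 24.004 mm ≈ 24.0 mm.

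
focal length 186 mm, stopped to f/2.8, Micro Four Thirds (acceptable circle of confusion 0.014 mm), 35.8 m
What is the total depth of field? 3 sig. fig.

Hyperfocal distance H = f²/(N·c) + f = 186²/(2.8 × 0.014) + 186 = 34596/0.0392 + 186 ≈ 882737.0 mm ≈ 882.7 m.
Near limit Dn = s·(H − f)/(H + s − 2f) = 35800 × (882737.0 − 186) / (882737.0 + 35800 − 2 × 186) = 35800 × 882551.0 / 918165.0 ≈ 34411.4 mm.
Far limit Df = s·(H − f)/(H − s) = 35800 × (882737.0 − 186) / (882737.0 − 35800) = 35800 × 882551.0 / 846937.0 ≈ 37305.4 mm.
Depth of field = Df − Dn = 37305.4 − 34411.4 ≈ 2894.0 mm ≈ 2.89 m.

2.89 m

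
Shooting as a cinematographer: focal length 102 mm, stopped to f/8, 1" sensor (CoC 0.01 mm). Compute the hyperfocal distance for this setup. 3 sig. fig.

Hyperfocal distance H = f²/(N·c) + f = 102²/(8 × 0.01) + 102 = 10404/0.08 + 102 ≈ 130152.0 mm ≈ 130 m.

130 m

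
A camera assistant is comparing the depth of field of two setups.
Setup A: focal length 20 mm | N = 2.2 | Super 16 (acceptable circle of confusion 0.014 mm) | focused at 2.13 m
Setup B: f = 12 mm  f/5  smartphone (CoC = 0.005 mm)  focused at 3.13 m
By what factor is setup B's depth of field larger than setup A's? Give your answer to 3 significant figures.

6.74

Setup A: H = 20²/(2.2×0.014) + 20 ≈ 13007.0 mm; DoF = Df − Dn = 2543.19 − 1832.31 ≈ 710.88 mm.
Setup B: H = 12²/(5×0.005) + 12 ≈ 5772.0 mm; DoF = Df − Dn = 6823.9 − 2030.7 ≈ 4793.2 mm.
Ratio = 4793.2 / 710.88 ≈ 6.74.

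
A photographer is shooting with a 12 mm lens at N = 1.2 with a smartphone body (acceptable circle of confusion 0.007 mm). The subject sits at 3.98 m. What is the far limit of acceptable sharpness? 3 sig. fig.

5.18 m

Hyperfocal distance H = f²/(N·c) + f = 12²/(1.2 × 0.007) + 12 = 144/0.0084 + 12 ≈ 17154.9 mm ≈ 17.15 m.
Far limit Df = s·(H − f)/(H − s) = 3980 × (17154.9 − 12) / (17154.9 − 3980) = 3980 × 17142.9 / 13174.9 ≈ 5178.7 mm ≈ 5.18 m.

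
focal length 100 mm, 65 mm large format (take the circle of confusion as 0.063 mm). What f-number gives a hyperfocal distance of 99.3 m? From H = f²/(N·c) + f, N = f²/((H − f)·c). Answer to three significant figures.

Rearrange H = f²/(N·c) + f for N: N = f² / ((H − f)·c).
N = 100² / ((99300 − 100) × 0.063) = 10000 / 6250 ≈ 1.60.

f/1.60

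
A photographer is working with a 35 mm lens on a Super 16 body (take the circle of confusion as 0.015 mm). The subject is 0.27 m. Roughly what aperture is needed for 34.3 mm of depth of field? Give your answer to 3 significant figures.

Write h = H − f = f²/(N·c). The thin-lens limits are Dn = s·h/(h + (s−f)) and Df = s·h/(h − (s−f)), so DoF = Df − Dn = 2·s·(s−f)·h / (h² − (s−f)²).
That is a quadratic in h: DoF·h² − 2·s·(s−f)·h − DoF·(s−f)² = 0 ⇒ h = (s−f)·(s + √(s² + DoF²)) / DoF = 235 × (270 + √(270² + 34.3²)) / 34.3 = 235 × (270 + 272.170) / 34.3 ≈ 3714.6 mm.
Then N = f²/(c·h) = 35² / (0.015 × 3714.6) = 1225 / 55.719 ≈ 22.

f/22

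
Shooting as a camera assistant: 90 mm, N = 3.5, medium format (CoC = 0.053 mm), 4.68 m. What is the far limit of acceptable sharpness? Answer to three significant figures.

5.23 m

Hyperfocal distance H = f²/(N·c) + f = 90²/(3.5 × 0.053) + 90 = 8100/0.1855 + 90 ≈ 43755.8 mm ≈ 43.76 m.
Far limit Df = s·(H − f)/(H − s) = 4680 × (43755.8 − 90) / (43755.8 − 4680) = 4680 × 43665.8 / 39075.8 ≈ 5229.7 mm ≈ 5.23 m.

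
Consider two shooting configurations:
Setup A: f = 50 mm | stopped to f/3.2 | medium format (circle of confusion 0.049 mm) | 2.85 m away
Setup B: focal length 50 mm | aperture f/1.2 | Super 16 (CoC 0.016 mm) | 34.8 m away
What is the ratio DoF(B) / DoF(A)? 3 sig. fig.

Setup A: H = 50²/(3.2×0.049) + 50 ≈ 15993.9 mm; DoF = Df − Dn = 3457.1 − 2424.3 ≈ 1032.8 mm.
Setup B: H = 50²/(1.2×0.016) + 50 ≈ 130258.3 mm; DoF = Df − Dn = 47468 − 27469 ≈ 19999 mm.
Ratio = 19999 / 1032.8 ≈ 19.4.

19.4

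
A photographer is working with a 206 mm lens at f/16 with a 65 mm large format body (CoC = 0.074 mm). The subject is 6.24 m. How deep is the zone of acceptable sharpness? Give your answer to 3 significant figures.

Hyperfocal distance H = f²/(N·c) + f = 206²/(16 × 0.074) + 206 = 42436/1.184 + 206 ≈ 36047.2 mm ≈ 36.05 m.
Near limit Dn = s·(H − f)/(H + s − 2f) = 6240 × (36047.2 − 206) / (36047.2 + 6240 − 2 × 206) = 6240 × 35841.2 / 41875.2 ≈ 5340.8 mm.
Far limit Df = s·(H − f)/(H − s) = 6240 × (36047.2 − 206) / (36047.2 − 6240) = 6240 × 35841.2 / 29807.2 ≈ 7503.2 mm.
Depth of field = Df − Dn = 7503.2 − 5340.8 ≈ 2162.4 mm ≈ 2.16 m.

2.16 m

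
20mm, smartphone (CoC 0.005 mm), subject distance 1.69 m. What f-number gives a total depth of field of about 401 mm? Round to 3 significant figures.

Write h = H − f = f²/(N·c). The thin-lens limits are Dn = s·h/(h + (s−f)) and Df = s·h/(h − (s−f)), so DoF = Df − Dn = 2·s·(s−f)·h / (h² − (s−f)²).
That is a quadratic in h: DoF·h² − 2·s·(s−f)·h − DoF·(s−f)² = 0 ⇒ h = (s−f)·(s + √(s² + DoF²)) / DoF = 1670 × (1690 + √(1690² + 401²)) / 401 = 1670 × (1690 + 1736.92) / 401 ≈ 14272 mm.
Then N = f²/(c·h) = 20² / (0.005 × 14272) = 400 / 71.359 ≈ 5.61.

f/5.61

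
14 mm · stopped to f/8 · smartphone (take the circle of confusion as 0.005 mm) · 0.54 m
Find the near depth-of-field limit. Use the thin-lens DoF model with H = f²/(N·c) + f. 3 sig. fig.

488 mm

Hyperfocal distance H = f²/(N·c) + f = 14²/(8 × 0.005) + 14 = 196/0.04 + 14 ≈ 4914.0 mm ≈ 4.914 m.
Near limit Dn = s·(H − f)/(H + s − 2f) = 540 × (4914.0 − 14) / (4914.0 + 540 − 2 × 14) = 540 × 4900.0 / 5426.0 ≈ 487.65 mm.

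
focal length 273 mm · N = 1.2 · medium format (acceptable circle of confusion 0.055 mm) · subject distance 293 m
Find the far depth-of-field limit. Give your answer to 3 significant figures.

Hyperfocal distance H = f²/(N·c) + f = 273²/(1.2 × 0.055) + 273 = 74529/0.066 + 273 ≈ 1129500.3 mm ≈ 1130 m.
Far limit Df = s·(H − f)/(H − s) = 293000 × (1129500.3 − 273) / (1129500.3 − 293000) = 293000 × 1129227.3 / 836500.3 ≈ 395533 mm ≈ 396 m.

396 m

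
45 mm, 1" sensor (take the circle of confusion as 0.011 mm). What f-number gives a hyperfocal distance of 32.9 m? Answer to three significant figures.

f/5.60

Rearrange H = f²/(N·c) + f for N: N = f² / ((H − f)·c).
N = 45² / ((32900 − 45) × 0.011) = 2025 / 361.4 ≈ 5.60.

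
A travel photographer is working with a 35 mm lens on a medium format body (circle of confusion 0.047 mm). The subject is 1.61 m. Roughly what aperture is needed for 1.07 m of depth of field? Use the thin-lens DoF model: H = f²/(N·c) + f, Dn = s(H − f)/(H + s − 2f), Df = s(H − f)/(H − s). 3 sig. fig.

Write h = H − f = f²/(N·c). The thin-lens limits are Dn = s·h/(h + (s−f)) and Df = s·h/(h − (s−f)), so DoF = Df − Dn = 2·s·(s−f)·h / (h² − (s−f)²).
That is a quadratic in h: DoF·h² − 2·s·(s−f)·h − DoF·(s−f)² = 0 ⇒ h = (s−f)·(s + √(s² + DoF²)) / DoF = 1575 × (1610 + √(1610² + 1070²)) / 1070 = 1575 × (1610 + 1933.13) / 1070 ≈ 5215.4 mm.
Then N = f²/(c·h) = 35² / (0.047 × 5215.4) = 1225 / 245.12 ≈ 5.

f/5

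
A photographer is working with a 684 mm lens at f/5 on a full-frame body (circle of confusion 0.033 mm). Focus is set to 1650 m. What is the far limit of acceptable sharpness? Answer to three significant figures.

Hyperfocal distance H = f²/(N·c) + f = 684²/(5 × 0.033) + 684 = 467856/0.165 + 684 ≈ 2836174.9 mm ≈ 2836 m.
Far limit Df = s·(H − f)/(H − s) = 1650000 × (2836174.9 − 684) / (2836174.9 − 1650000) = 1650000 × 2835490.9 / 1186174.9 ≈ 3944241 mm ≈ 3940 m.

3940 m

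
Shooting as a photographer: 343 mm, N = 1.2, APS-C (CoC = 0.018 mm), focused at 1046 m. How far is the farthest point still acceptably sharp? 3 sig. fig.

1290 m

Hyperfocal distance H = f²/(N·c) + f = 343²/(1.2 × 0.018) + 343 = 117649/0.0216 + 343 ≈ 5447056.0 mm ≈ 5447 m.
Far limit Df = s·(H − f)/(H − s) = 1046000 × (5447056.0 − 343) / (5447056.0 − 1046000) = 1046000 × 5446713.0 / 4401056.0 ≈ 1294522 mm ≈ 1290 m.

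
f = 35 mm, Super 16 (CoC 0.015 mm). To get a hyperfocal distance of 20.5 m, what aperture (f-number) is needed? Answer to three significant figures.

Rearrange H = f²/(N·c) + f for N: N = f² / ((H − f)·c).
N = 35² / ((20500 − 35) × 0.015) = 1225 / 307.0 ≈ 3.99.

f/3.99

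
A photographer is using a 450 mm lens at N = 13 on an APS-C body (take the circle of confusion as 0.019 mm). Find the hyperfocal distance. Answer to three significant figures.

820 m

Hyperfocal distance H = f²/(N·c) + f = 450²/(13 × 0.019) + 450 = 202500/0.247 + 450 ≈ 820288.1 mm ≈ 820 m.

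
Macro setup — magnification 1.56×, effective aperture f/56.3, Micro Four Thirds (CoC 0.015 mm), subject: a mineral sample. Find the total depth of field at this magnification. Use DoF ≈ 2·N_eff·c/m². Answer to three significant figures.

At magnification m, DoF ≈ 2·N_eff·c/m² = 2 × 56.3 × 0.015 / 1.56² = 1.689 / 2.434 ≈ 0.694 mm.

0.694 mm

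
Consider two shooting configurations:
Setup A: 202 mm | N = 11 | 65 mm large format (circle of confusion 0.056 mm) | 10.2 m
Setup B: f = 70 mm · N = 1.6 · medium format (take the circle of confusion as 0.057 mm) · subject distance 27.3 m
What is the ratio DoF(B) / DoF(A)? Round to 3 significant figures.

Setup A: H = 202²/(11×0.056) + 202 ≈ 66442.3 mm; DoF = Df − Dn = 12013.2 − 8862.4 ≈ 3150.8 mm.
Setup B: H = 70²/(1.6×0.057) + 70 ≈ 53798.1 mm; DoF = Df − Dn = 55354 − 18118 ≈ 37236 mm.
Ratio = 37236 / 3150.8 ≈ 11.8.

11.8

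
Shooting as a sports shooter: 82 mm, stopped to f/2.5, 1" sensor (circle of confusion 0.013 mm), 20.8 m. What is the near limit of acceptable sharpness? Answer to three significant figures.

Hyperfocal distance H = f²/(N·c) + f = 82²/(2.5 × 0.013) + 82 = 6724/0.0325 + 82 ≈ 206974.3 mm ≈ 207.0 m.
Near limit Dn = s·(H − f)/(H + s − 2f) = 20800 × (206974.3 − 82) / (206974.3 + 20800 − 2 × 82) = 20800 × 206892.3 / 227610.3 ≈ 18907 mm ≈ 18.9 m.

18.9 m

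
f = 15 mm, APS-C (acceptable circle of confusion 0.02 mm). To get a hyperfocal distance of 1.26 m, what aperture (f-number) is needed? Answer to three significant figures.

f/9.04

Rearrange H = f²/(N·c) + f for N: N = f² / ((H − f)·c).
N = 15² / ((1260 − 15) × 0.02) = 225 / 24.90 ≈ 9.04.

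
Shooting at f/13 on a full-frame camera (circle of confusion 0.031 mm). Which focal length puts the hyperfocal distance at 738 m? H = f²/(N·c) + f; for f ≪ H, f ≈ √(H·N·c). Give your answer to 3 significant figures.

545 mm

From H = f²/(N·c) + f, with f ≪ H: f ≈ √(H·N·c) = √(738000 × 13 × 0.031) = √297414 ≈ 545.4 mm.
The +f correction barely moves this — solving exactly, f² + N·c·f − N·c·H = 0 ⇒ f = (−N·c + √((N·c)² + 4·N·c·H))/2 = (−0.403 + √1189656)/2 ≈ 545.16 mm, so f ≈ 545 mm.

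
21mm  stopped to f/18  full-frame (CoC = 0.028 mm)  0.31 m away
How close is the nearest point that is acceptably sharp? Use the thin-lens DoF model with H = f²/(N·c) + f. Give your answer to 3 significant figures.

Hyperfocal distance H = f²/(N·c) + f = 21²/(18 × 0.028) + 21 = 441/0.504 + 21 ≈ 896.0 mm ≈ 0.896 m.
Near limit Dn = s·(H − f)/(H + s − 2f) = 310 × (896.0 − 21) / (896.0 + 310 − 2 × 21) = 310 × 875.0 / 1164.0 ≈ 233.03 mm.

233 mm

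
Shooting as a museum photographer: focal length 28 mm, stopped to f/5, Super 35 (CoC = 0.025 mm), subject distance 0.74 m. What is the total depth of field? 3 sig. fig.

Hyperfocal distance H = f²/(N·c) + f = 28²/(5 × 0.025) + 28 = 784/0.125 + 28 ≈ 6300.0 mm ≈ 6.300 m.
Near limit Dn = s·(H − f)/(H + s − 2f) = 740 × (6300.0 − 28) / (6300.0 + 740 − 2 × 28) = 740 × 6272.0 / 6984.0 ≈ 664.56 mm.
Far limit Df = s·(H − f)/(H − s) = 740 × (6300.0 − 28) / (6300.0 − 740) = 740 × 6272.0 / 5560.0 ≈ 834.76 mm.
Depth of field = Df − Dn = 834.76 − 664.56 ≈ 170.20 mm.

170 mm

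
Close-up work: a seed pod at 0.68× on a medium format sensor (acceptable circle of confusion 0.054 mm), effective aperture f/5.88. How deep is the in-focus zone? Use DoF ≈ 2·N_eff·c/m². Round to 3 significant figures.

1.37 mm

At magnification m, DoF ≈ 2·N_eff·c/m² = 2 × 5.88 × 0.054 / 0.68² = 0.635 / 0.4624 ≈ 1.37 mm.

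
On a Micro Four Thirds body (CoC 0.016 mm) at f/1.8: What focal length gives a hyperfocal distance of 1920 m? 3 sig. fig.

From H = f²/(N·c) + f, with f ≪ H: f ≈ √(H·N·c) = √(1920000 × 1.8 × 0.016) = √55296 ≈ 235.2 mm.
The +f correction barely moves this — solving exactly, f² + N·c·f − N·c·H = 0 ⇒ f = (−N·c + √((N·c)² + 4·N·c·H))/2 = (−0.0288 + √221184)/2 ≈ 235.14 mm, so f ≈ 235 mm.

235 mm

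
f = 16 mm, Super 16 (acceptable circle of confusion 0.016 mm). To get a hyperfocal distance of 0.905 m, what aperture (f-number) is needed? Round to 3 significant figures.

Rearrange H = f²/(N·c) + f for N: N = f² / ((H − f)·c).
N = 16² / ((905 − 16) × 0.016) = 256 / 14.22 ≈ 18.

f/18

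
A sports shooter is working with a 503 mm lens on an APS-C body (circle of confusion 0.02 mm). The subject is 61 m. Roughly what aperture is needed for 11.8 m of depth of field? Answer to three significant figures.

Write h = H − f = f²/(N·c). The thin-lens limits are Dn = s·h/(h + (s−f)) and Df = s·h/(h − (s−f)), so DoF = Df − Dn = 2·s·(s−f)·h / (h² − (s−f)²).
That is a quadratic in h: DoF·h² − 2·s·(s−f)·h − DoF·(s−f)² = 0 ⇒ h = (s−f)·(s + √(s² + DoF²)) / DoF = 60497 × (61000 + √(61000² + 11800²)) / 11800 = 60497 × (61000 + 62130.8) / 11800 ≈ 631275 mm.
Then N = f²/(c·h) = 503² / (0.02 × 631275) = 253009 / 12626 ≈ 20.

f/20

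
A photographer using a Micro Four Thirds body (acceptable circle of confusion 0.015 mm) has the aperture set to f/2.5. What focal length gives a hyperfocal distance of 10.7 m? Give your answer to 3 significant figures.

20.0 mm

From H = f²/(N·c) + f, with f ≪ H: f ≈ √(H·N·c) = √(10700 × 2.5 × 0.015) = √401.25 ≈ 20.03 mm.
The +f correction barely moves this — solving exactly, f² + N·c·f − N·c·H = 0 ⇒ f = (−N·c + √((N·c)² + 4·N·c·H))/2 = (−0.0375 + √1605.0)/2 ≈ 20.012 mm, so f ≈ 20.0 mm.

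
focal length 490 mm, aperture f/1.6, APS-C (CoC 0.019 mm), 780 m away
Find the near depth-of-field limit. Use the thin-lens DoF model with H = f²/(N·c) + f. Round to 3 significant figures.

710 m

Hyperfocal distance H = f²/(N·c) + f = 490²/(1.6 × 0.019) + 490 = 240100/0.0304 + 490 ≈ 7898516.3 mm ≈ 7899 m.
Near limit Dn = s·(H − f)/(H + s − 2f) = 780000 × (7898516.3 − 490) / (7898516.3 + 780000 − 2 × 490) = 780000 × 7898026.3 / 8677536.3 ≈ 709932 mm ≈ 710 m.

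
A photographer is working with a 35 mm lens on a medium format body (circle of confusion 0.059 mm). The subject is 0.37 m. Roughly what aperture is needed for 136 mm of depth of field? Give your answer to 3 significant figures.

f/11

Write h = H − f = f²/(N·c). The thin-lens limits are Dn = s·h/(h + (s−f)) and Df = s·h/(h − (s−f)), so DoF = Df − Dn = 2·s·(s−f)·h / (h² − (s−f)²).
That is a quadratic in h: DoF·h² − 2·s·(s−f)·h − DoF·(s−f)² = 0 ⇒ h = (s−f)·(s + √(s² + DoF²)) / DoF = 335 × (370 + √(370² + 136²)) / 136 = 335 × (370 + 394.203) / 136 ≈ 1882.4 mm.
Then N = f²/(c·h) = 35² / (0.059 × 1882.4) = 1225 / 111.06 ≈ 11.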